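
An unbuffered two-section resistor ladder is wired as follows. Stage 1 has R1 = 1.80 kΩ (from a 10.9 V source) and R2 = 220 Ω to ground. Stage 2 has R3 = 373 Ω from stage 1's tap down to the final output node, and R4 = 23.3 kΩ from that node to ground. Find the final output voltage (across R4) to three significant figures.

V_out ≈ 1.16 V

Stage 2 presents R3+R4 = 23670 Ω as a load on stage 1's tap.
Stage 1's lower leg becomes R2‖(R3+R4) = 218.0 Ω, so V_mid = 10.9 × 218.0/2018 = 1.177 V.
Stage 2 is itself unloaded: V_out = V_mid × R4/(R3+R4) = 1.177 × 23300/23670 = 1.16 V.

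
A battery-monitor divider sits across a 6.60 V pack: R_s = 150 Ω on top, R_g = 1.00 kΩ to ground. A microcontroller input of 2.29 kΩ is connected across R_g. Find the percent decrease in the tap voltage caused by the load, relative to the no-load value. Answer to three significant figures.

The divider's output (Thévenin) resistance is R_s‖R_g = 130.4 Ω.
Fractional drop under load = R_th/(R_th + R_L) = 130.4 / (130.4 + 2290) = 0.05389.
So the output falls by 5.39 %.

5.39 %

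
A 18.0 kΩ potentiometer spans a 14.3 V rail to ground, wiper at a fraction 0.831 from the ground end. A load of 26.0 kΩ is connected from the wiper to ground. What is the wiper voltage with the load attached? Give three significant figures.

V ≈ 10.8 V

The wiper splits the pot into (1−α)R = 3.042 kΩ above and αR = 14.96 kΩ below.
Lower section ‖ load = 9.495 kΩ.
V_wiper = 14.3 × 9.495/(3.042 + 9.495) = 10.8 V.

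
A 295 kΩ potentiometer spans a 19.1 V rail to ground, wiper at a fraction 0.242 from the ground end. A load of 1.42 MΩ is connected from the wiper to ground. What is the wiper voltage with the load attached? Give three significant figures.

V ≈ 4.45 V

The wiper splits the pot into (1−α)R = 223.6 kΩ above and αR = 71.39 kΩ below.
Lower section ‖ load = 67.97 kΩ.
V_wiper = 19.1 × 67.97/(223.6 + 67.97) = 4.45 V.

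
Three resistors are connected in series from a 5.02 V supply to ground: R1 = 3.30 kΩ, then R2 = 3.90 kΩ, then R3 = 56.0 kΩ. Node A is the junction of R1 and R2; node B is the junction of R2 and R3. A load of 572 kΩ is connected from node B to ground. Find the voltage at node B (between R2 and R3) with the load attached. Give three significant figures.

At node B, R3 is in parallel with the load: R3‖R_L = 51.01 kΩ.
Below node A the resistance is R2 + (R3‖R_L) = 54.91 kΩ, so V_A = 5.02 × 54.91/58.21 = 4.735 V.
Then V_B = V_A × (R3‖R_L)/(R2 + R3‖R_L) = 4.735 × 51.01/54.91 = 4.40 V.

V ≈ 4.40 V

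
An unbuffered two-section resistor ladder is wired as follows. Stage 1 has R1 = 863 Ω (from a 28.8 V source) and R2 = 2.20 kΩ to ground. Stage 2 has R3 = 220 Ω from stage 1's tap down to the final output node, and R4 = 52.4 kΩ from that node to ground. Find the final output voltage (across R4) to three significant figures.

Stage 2 presents R3+R4 = 52620 Ω as a load on stage 1's tap.
Stage 1's lower leg becomes R2‖(R3+R4) = 2112 Ω, so V_mid = 28.8 × 2112/2975 = 20.44 V.
Stage 2 is itself unloaded: V_out = V_mid × R4/(R3+R4) = 20.44 × 52400/52620 = 20.4 V.

V_out ≈ 20.4 V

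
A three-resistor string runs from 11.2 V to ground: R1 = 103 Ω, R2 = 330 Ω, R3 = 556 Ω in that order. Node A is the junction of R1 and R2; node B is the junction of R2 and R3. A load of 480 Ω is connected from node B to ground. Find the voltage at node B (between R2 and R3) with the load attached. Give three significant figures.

At node B, R3 is in parallel with the load: R3‖R_L = 257.6 Ω.
Below node A the resistance is R2 + (R3‖R_L) = 587.6 Ω, so V_A = 11.2 × 587.6/690.6 = 9.530 V.
Then V_B = V_A × (R3‖R_L)/(R2 + R3‖R_L) = 9.530 × 257.6/587.6 = 4.18 V.

V ≈ 4.18 V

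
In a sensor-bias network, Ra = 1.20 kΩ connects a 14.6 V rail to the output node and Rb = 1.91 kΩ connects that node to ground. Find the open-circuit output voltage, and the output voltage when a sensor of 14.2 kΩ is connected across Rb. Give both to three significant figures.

Open-circuit: V = 14.6 × 1.91/(1.20 + 1.91) = 8.97 V.
With the load, Rb becomes Rb‖R_L = 1.684 kΩ, so V = 14.6 × 1.684/2.884 = 8.52 V.

Unloaded: 8.97 V; loaded: 8.52 V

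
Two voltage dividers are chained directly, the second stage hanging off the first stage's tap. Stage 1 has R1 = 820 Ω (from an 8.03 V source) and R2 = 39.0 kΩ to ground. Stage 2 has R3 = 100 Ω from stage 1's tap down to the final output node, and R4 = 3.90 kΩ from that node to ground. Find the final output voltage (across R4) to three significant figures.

Stage 2 presents R3+R4 = 4000 Ω as a load on stage 1's tap.
Stage 1's lower leg becomes R2‖(R3+R4) = 3628 Ω, so V_mid = 8.03 × 3628/4448 = 6.550 V.
Stage 2 is itself unloaded: V_out = V_mid × R4/(R3+R4) = 6.550 × 3900/4000 = 6.39 V.

V_out ≈ 6.39 V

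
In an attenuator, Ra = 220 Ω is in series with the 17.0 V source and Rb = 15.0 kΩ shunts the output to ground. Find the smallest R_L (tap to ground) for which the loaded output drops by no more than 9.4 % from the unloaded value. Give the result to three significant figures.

Output resistance R_th = Ra‖Rb = (220 × 15000)/15220 = 216.8 Ω.
The fractional drop is R_th/(R_th + R_L); requiring this ≤ 0.0940 gives R_L ≥ R_th(1/0.0940 − 1) = 216.8 × 9.638 = 2.09 kΩ.

R_L(min) ≈ 2.09 kΩ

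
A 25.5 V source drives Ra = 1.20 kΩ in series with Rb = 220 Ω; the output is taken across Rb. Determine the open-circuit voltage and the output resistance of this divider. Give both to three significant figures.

V_th is the open-circuit tap voltage: 25.5 × 220/(1200 + 220) = 3.95 V.
With the supply zeroed, Ra and Rb appear in parallel from the tap: R_th = Ra‖Rb = (1200 × 220)/1420 = 186 Ω.

V_th = 3.95 V, R_th = 186 Ω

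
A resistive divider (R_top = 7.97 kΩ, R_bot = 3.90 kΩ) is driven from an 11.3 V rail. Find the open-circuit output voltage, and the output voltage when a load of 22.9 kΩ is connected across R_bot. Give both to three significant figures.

Open-circuit: V = 11.3 × 3.90/(7.97 + 3.90) = 3.71 V.
With the load, R_bot becomes R_bot‖R_L = 3.332 kΩ, so V = 11.3 × 3.332/11.30 = 3.33 V.

Unloaded: 3.71 V; loaded: 3.33 V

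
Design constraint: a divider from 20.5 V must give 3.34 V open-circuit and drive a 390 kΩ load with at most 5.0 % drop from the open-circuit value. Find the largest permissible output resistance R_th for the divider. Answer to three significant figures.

Loading drop = R_th/(R_th + R_L) ≤ 0.0500, so R_th ≤ R_L · ε/(1−ε) = 390 kΩ × 0.0500/0.9500 = 20.5 kΩ.
(Any R1, R2 with R2/(R1+R2) = 0.163 and R1‖R2 ≤ 20.5 kΩ will meet the spec.)

R_th ≤ 20.5 kΩ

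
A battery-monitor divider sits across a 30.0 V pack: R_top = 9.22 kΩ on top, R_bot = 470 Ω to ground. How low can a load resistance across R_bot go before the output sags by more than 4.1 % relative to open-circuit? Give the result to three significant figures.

R_L(min) ≈ 10.5 kΩ

Output resistance R_th = R_top‖R_bot = (9220 × 470)/9690 = 447.2 Ω.
The fractional drop is R_th/(R_th + R_L); requiring this ≤ 0.0410 gives R_L ≥ R_th(1/0.0410 − 1) = 447.2 × 23.39 = 10.5 kΩ.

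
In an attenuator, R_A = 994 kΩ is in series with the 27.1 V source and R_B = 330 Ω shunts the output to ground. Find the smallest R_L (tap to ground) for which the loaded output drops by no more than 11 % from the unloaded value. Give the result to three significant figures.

Output resistance R_th = R_A‖R_B = (994000 × 330)/994300 = 329.9 Ω.
The fractional drop is R_th/(R_th + R_L); requiring this ≤ 0.110 gives R_L ≥ R_th(1/0.110 − 1) = 329.9 × 8.091 = 2.67 kΩ.

R_L(min) ≈ 2.67 kΩ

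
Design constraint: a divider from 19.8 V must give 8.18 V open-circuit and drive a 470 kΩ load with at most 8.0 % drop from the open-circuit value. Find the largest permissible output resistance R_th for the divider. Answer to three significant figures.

R_th ≤ 40.9 kΩ

Loading drop = R_th/(R_th + R_L) ≤ 0.0800, so R_th ≤ R_L · ε/(1−ε) = 470 kΩ × 0.0800/0.9200 = 40.9 kΩ.
(Any R1, R2 with R2/(R1+R2) = 0.413 and R1‖R2 ≤ 40.9 kΩ will meet the spec.)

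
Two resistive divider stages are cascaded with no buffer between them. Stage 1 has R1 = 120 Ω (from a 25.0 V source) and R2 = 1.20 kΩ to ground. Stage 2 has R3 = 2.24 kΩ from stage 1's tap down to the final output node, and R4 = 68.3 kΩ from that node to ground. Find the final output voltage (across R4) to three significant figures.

V_out ≈ 22.0 V

Stage 2 presents R3+R4 = 70540 Ω as a load on stage 1's tap.
Stage 1's lower leg becomes R2‖(R3+R4) = 1180 Ω, so V_mid = 25.0 × 1180/1300 = 22.69 V.
Stage 2 is itself unloaded: V_out = V_mid × R4/(R3+R4) = 22.69 × 68300/70540 = 22.0 V.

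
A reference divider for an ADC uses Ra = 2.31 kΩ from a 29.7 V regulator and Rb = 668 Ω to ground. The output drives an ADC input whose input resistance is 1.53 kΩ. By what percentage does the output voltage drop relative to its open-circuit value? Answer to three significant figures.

25.3 %

The divider's output (Thévenin) resistance is Ra‖Rb = 518.2 Ω.
Fractional drop under load = R_th/(R_th + R_L) = 518.2 / (518.2 + 1530) = 0.2530.
So the output falls by 25.3 %.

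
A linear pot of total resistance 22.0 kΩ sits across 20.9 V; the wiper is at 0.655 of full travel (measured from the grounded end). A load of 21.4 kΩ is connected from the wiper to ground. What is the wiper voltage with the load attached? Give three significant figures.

The wiper splits the pot into (1−α)R = 7.590 kΩ above and αR = 14.41 kΩ below.
Lower section ‖ load = 8.611 kΩ.
V_wiper = 20.9 × 8.611/(7.590 + 8.611) = 11.1 V.

V ≈ 11.1 V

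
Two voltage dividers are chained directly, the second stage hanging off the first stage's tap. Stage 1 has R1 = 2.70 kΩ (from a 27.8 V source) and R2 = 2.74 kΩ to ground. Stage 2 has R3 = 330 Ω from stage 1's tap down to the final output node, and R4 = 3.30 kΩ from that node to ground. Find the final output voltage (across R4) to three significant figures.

Stage 2 presents R3+R4 = 3630 Ω as a load on stage 1's tap.
Stage 1's lower leg becomes R2‖(R3+R4) = 1561 Ω, so V_mid = 27.8 × 1561/4261 = 10.19 V.
Stage 2 is itself unloaded: V_out = V_mid × R4/(R3+R4) = 10.19 × 3300/3630 = 9.26 V.

V_out ≈ 9.26 V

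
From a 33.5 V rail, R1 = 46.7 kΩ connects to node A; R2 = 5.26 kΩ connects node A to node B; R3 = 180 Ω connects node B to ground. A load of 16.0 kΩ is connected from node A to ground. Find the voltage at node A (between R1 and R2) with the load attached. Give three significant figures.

Below node A the series string R2+R3 = 5440 Ω sits in parallel with the 16000 Ω load: 4060 Ω.
V_A = 33.5 × 4060/(46700 + 4060) = 2.68 V.

V ≈ 2.68 V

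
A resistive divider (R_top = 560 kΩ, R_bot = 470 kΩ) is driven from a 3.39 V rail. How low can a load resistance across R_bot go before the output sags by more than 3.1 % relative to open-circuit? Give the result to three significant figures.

Output resistance R_th = R_top‖R_bot = (560 × 470)/1030 = 255.5 kΩ.
The fractional drop is R_th/(R_th + R_L); requiring this ≤ 0.0310 gives R_L ≥ R_th(1/0.0310 − 1) = 255.5 × 31.26 = 7.99 MΩ.

R_L(min) ≈ 7.99 MΩ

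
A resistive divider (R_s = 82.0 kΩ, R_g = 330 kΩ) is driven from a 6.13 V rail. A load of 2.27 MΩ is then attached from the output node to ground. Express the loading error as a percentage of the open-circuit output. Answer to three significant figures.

The divider's output (Thévenin) resistance is R_s‖R_g = 65.68 kΩ.
Fractional drop under load = R_th/(R_th + R_L) = 65.68 / (65.68 + 2270) = 0.02812.
So the output falls by 2.81 %.

2.81 %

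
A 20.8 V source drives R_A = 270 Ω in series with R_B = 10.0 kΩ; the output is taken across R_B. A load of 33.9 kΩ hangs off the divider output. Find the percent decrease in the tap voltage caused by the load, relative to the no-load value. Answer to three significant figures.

The divider's output (Thévenin) resistance is R_A‖R_B = 262.9 Ω.
Fractional drop under load = R_th/(R_th + R_L) = 262.9 / (262.9 + 33900) = 0.007696.
So the output falls by 0.770 %.

0.770 %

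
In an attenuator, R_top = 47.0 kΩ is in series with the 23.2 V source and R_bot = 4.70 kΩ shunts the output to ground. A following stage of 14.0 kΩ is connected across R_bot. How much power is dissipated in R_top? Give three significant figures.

P ≈ 9.91 mW

Total resistance from the source is R_top + (R_bot‖R_L) = 50.52 kΩ, so I = 23.2/50.52 kΩ = 0.4592 mA.
P = I²·R_top = (0.4592 mA)² × 47.0 kΩ = 9.91 mW.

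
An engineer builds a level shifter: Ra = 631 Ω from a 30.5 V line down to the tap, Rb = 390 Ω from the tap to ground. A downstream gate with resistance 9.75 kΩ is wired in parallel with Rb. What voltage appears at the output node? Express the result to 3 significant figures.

V_out ≈ 11.4 V

The load sits in parallel with Rb: Rb‖R_L = (390 × 9750) / (390 + 9750) = 375.0 Ω.
V_out = 30.5 × 375.0 / (631 + 375.0) = 30.5 × 375.0/1006 = 11.4 V.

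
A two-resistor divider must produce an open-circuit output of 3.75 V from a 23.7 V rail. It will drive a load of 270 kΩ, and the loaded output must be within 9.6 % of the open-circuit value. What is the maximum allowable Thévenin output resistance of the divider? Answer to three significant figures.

Loading drop = R_th/(R_th + R_L) ≤ 0.0960, so R_th ≤ R_L · ε/(1−ε) = 270 kΩ × 0.0960/0.9040 = 28.7 kΩ.

R_th ≤ 28.7 kΩ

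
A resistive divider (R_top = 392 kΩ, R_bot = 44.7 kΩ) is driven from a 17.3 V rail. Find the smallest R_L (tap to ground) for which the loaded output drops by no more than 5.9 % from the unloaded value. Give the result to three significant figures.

R_L(min) ≈ 640 kΩ

Output resistance R_th = R_top‖R_bot = (392 × 44.7)/436.7 = 40.12 kΩ.
The fractional drop is R_th/(R_th + R_L); requiring this ≤ 0.0590 gives R_L ≥ R_th(1/0.0590 − 1) = 40.12 × 15.95 = 640 kΩ.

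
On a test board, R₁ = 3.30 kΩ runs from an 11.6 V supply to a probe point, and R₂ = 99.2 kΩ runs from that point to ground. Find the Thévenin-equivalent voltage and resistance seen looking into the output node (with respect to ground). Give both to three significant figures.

V_th is the open-circuit tap voltage: 11.6 × 99.2/(3.30 + 99.2) = 11.2 V.
With the supply zeroed, R₁ and R₂ appear in parallel from the tap: R_th = R₁‖R₂ = (3.30 × 99.2)/102.5 = 3.19 kΩ.

V_th = 11.2 V, R_th = 3.19 kΩ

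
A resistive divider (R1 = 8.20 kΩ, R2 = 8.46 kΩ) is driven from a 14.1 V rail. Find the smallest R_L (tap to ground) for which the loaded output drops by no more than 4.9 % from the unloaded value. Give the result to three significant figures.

Output resistance R_th = R1‖R2 = (8.20 × 8.46)/16.66 = 4.164 kΩ.
The fractional drop is R_th/(R_th + R_L); requiring this ≤ 0.0490 gives R_L ≥ R_th(1/0.0490 − 1) = 4.164 × 19.41 = 80.8 kΩ.

R_L(min) ≈ 80.8 kΩ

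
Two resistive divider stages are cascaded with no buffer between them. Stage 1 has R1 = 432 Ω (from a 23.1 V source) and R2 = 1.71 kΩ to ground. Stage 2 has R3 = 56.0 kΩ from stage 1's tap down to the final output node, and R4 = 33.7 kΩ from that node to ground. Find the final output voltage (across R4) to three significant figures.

Stage 2 presents R3+R4 = 89700 Ω as a load on stage 1's tap.
Stage 1's lower leg becomes R2‖(R3+R4) = 1678 Ω, so V_mid = 23.1 × 1678/2110 = 18.37 V.
Stage 2 is itself unloaded: V_out = V_mid × R4/(R3+R4) = 18.37 × 33700/89700 = 6.90 V.

V_out ≈ 6.90 V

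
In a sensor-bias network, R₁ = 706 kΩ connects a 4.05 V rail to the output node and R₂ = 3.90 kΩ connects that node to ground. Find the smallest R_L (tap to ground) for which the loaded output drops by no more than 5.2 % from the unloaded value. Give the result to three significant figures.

Output resistance R_th = R₁‖R₂ = (706 × 3.90)/709.9 = 3.879 kΩ.
The fractional drop is R_th/(R_th + R_L); requiring this ≤ 0.0520 gives R_L ≥ R_th(1/0.0520 − 1) = 3.879 × 18.23 = 70.7 kΩ.

R_L(min) ≈ 70.7 kΩ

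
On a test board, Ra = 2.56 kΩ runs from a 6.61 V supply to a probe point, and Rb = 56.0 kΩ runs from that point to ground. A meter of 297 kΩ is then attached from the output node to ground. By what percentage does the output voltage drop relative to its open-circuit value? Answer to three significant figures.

The divider's output (Thévenin) resistance is Ra‖Rb = 2.448 kΩ.
Fractional drop under load = R_th/(R_th + R_L) = 2.448 / (2.448 + 297) = 0.008175.
So the output falls by 0.818 %.

0.818 %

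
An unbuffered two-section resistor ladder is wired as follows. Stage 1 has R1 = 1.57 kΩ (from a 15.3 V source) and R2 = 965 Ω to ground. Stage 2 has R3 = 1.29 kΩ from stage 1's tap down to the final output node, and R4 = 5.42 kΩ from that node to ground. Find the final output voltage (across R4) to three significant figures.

Stage 2 presents R3+R4 = 6710 Ω as a load on stage 1's tap.
Stage 1's lower leg becomes R2‖(R3+R4) = 843.7 Ω, so V_mid = 15.3 × 843.7/2414 = 5.348 V.
Stage 2 is itself unloaded: V_out = V_mid × R4/(R3+R4) = 5.348 × 5420/6710 = 4.32 V.

V_out ≈ 4.32 V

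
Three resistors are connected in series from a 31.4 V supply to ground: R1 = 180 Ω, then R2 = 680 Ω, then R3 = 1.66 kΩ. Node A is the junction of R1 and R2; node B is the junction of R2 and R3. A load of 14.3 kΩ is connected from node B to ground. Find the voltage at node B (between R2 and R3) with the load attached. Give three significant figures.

At node B, R3 is in parallel with the load: R3‖R_L = 1487 Ω.
Below node A the resistance is R2 + (R3‖R_L) = 2167 Ω, so V_A = 31.4 × 2167/2347 = 28.99 V.
Then V_B = V_A × (R3‖R_L)/(R2 + R3‖R_L) = 28.99 × 1487/2167 = 19.9 V.

V ≈ 19.9 V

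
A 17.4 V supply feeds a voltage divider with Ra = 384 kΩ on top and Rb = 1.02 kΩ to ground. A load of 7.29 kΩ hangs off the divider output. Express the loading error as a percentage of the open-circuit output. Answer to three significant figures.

The divider's output (Thévenin) resistance is Ra‖Rb = 1.017 kΩ.
Fractional drop under load = R_th/(R_th + R_L) = 1.017 / (1.017 + 7.29) = 0.1225.
So the output falls by 12.2 %.

12.2 %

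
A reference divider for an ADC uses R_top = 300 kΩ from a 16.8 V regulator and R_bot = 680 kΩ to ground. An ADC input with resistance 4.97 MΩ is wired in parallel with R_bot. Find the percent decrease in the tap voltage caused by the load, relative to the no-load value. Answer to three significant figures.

The divider's output (Thévenin) resistance is R_top‖R_bot = 208.2 kΩ.
Fractional drop under load = R_th/(R_th + R_L) = 208.2 / (208.2 + 4970) = 0.04020.
So the output falls by 4.02 %.

4.02 %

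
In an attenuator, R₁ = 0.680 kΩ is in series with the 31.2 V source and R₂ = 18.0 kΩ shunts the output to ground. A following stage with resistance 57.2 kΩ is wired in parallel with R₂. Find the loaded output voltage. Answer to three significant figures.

The load sits in parallel with R₂: R₂‖R_L = (18000 × 57200) / (18000 + 57200) = 13690 Ω.
V_out = 31.2 × 13690 / (680 + 13690) = 31.2 × 13690/14370 = 29.7 V.

V_out ≈ 29.7 V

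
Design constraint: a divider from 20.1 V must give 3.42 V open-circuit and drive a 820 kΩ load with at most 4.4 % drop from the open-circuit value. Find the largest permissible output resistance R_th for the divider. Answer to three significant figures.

Loading drop = R_th/(R_th + R_L) ≤ 0.0440, so R_th ≤ R_L · ε/(1−ε) = 820 kΩ × 0.0440/0.9560 = 37.7 kΩ.

R_th ≤ 37.7 kΩ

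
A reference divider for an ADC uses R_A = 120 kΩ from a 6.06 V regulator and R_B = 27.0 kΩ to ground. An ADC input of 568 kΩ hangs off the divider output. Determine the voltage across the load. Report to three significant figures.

The load sits in parallel with R_B: R_B‖R_L = (27.0 × 568) / (27.0 + 568) = 25.77 kΩ.
V_out = 6.06 × 25.77 / (120 + 25.77) = 6.06 × 25.77/145.8 = 1.07 V.
(Unloaded it would have been 1.11 V.)

V_out ≈ 1.07 V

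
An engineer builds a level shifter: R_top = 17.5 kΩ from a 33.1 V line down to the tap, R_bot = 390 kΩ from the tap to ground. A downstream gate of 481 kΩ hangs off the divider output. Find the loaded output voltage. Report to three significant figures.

The load sits in parallel with R_bot: R_bot‖R_L = (390 × 481) / (390 + 481) = 215.4 kΩ.
V_out = 33.1 × 215.4 / (17.5 + 215.4) = 33.1 × 215.4/232.9 = 30.6 V.

V_out ≈ 30.6 V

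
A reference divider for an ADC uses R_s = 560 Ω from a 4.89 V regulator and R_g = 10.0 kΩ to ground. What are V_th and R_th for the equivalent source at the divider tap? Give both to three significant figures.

V_th is the open-circuit tap voltage: 4.89 × 10000/(560 + 10000) = 4.63 V.
With the supply zeroed, R_s and R_g appear in parallel from the tap: R_th = R_s‖R_g = (560 × 10000)/10560 = 530 Ω.

V_th = 4.63 V, R_th = 530 Ω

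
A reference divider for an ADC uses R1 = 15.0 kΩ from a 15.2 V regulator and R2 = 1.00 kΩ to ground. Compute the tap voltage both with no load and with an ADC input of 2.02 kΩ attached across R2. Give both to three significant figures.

Unloaded: 0.950 V; loaded: 0.649 V

Open-circuit: V = 15.2 × 1.00/(15.0 + 1.00) = 0.950 V.
With the load, R2 becomes R2‖R_L = 0.6689 kΩ, so V = 15.2 × 0.6689/15.67 = 0.649 V.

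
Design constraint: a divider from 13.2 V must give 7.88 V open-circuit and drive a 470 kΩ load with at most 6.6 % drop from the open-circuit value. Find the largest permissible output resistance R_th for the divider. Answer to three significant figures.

Loading drop = R_th/(R_th + R_L) ≤ 0.0660, so R_th ≤ R_L · ε/(1−ε) = 470 kΩ × 0.0660/0.9340 = 33.2 kΩ.
(Any R1, R2 with R2/(R1+R2) = 0.597 and R1‖R2 ≤ 33.2 kΩ will meet the spec.)

R_th ≤ 33.2 kΩ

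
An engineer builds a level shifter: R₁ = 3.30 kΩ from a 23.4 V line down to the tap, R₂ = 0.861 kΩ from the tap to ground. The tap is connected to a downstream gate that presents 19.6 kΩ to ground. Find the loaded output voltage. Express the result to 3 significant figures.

V_out ≈ 4.68 V

The load sits in parallel with R₂: R₂‖R_L = (861 × 19600) / (861 + 19600) = 824.8 Ω.
V_out = 23.4 × 824.8 / (3300 + 824.8) = 23.4 × 824.8/4125 = 4.68 V.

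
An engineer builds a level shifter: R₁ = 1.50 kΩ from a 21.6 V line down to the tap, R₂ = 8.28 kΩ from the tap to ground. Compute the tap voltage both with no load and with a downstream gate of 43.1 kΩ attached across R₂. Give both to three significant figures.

Unloaded: 18.3 V; loaded: 17.8 V

Open-circuit: V = 21.6 × 8.28/(1.50 + 8.28) = 18.3 V.
With the load, R₂ becomes R₂‖R_L = 6.946 kΩ, so V = 21.6 × 6.946/8.446 = 17.8 V.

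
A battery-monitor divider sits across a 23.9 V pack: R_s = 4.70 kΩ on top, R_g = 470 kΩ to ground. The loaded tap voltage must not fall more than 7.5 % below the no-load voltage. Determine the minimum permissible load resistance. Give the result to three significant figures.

Output resistance R_th = R_s‖R_g = (4.70 × 470)/474.7 = 4.653 kΩ.
The fractional drop is R_th/(R_th + R_L); requiring this ≤ 0.0750 gives R_L ≥ R_th(1/0.0750 − 1) = 4.653 × 12.33 = 57.4 kΩ.

R_L(min) ≈ 57.4 kΩ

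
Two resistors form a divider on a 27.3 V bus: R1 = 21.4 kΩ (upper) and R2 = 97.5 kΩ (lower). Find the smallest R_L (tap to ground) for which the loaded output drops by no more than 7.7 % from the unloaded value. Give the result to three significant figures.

R_L(min) ≈ 210 kΩ

Output resistance R_th = R1‖R2 = (21.4 × 97.5)/118.9 = 17.55 kΩ.
The fractional drop is R_th/(R_th + R_L); requiring this ≤ 0.0770 gives R_L ≥ R_th(1/0.0770 − 1) = 17.55 × 11.99 = 210 kΩ.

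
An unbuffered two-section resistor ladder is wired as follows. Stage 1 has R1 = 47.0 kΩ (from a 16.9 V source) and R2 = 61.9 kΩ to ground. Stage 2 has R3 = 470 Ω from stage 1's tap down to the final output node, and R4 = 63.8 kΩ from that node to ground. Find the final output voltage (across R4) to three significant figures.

Stage 2 presents R3+R4 = 64270 Ω as a load on stage 1's tap.
Stage 1's lower leg becomes R2‖(R3+R4) = 31530 Ω, so V_mid = 16.9 × 31530/78530 = 6.786 V.
Stage 2 is itself unloaded: V_out = V_mid × R4/(R3+R4) = 6.786 × 63800/64270 = 6.74 V.

V_out ≈ 6.74 V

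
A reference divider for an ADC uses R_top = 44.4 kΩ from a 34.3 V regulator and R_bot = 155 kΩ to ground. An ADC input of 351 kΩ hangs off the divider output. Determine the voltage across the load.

V_out ≈ 24.3 V

The load sits in parallel with R_bot: R_bot‖R_L = (155 × 351) / (155 + 351) = 107.5 kΩ.
V_out = 34.3 × 107.5 / (44.4 + 107.5) = 34.3 × 107.5/151.9 = 24.3 V.
(Unloaded it would have been 26.7 V.)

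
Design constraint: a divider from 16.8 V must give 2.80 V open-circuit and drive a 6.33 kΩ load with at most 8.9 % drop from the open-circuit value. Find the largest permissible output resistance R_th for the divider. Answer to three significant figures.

Loading drop = R_th/(R_th + R_L) ≤ 0.0890, so R_th ≤ R_L · ε/(1−ε) = 6.33 kΩ × 0.0890/0.9110 = 618 Ω.

R_th ≤ 618 Ω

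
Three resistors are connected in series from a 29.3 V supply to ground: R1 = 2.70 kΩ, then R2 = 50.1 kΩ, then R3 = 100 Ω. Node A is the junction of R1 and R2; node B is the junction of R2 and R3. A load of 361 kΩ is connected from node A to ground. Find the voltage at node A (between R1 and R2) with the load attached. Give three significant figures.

Below node A the series string R2+R3 = 50200 Ω sits in parallel with the 361000 Ω load: 44070 Ω.
V_A = 29.3 × 44070/(2700 + 44070) = 27.6 V.

V ≈ 27.6 V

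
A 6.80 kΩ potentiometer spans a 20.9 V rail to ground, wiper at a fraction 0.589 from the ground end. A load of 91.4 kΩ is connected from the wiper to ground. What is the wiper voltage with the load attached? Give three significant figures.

The wiper splits the pot into (1−α)R = 2.795 kΩ above and αR = 4.005 kΩ below.
Lower section ‖ load = 3.837 kΩ.
V_wiper = 20.9 × 3.837/(2.795 + 3.837) = 12.1 V.

V ≈ 12.1 V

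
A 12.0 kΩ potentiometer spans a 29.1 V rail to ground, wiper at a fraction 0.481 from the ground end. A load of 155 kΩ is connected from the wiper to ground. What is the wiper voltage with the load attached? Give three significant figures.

The wiper splits the pot into (1−α)R = 6.228 kΩ above and αR = 5.772 kΩ below.
Lower section ‖ load = 5.565 kΩ.
V_wiper = 29.1 × 5.565/(6.228 + 5.565) = 13.7 V.

V ≈ 13.7 V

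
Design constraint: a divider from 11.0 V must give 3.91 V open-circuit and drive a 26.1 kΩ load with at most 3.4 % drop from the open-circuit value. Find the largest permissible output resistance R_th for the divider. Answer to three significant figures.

R_th ≤ 919 Ω

Loading drop = R_th/(R_th + R_L) ≤ 0.0340, so R_th ≤ R_L · ε/(1−ε) = 26.1 kΩ × 0.0340/0.9660 = 919 Ω.
(Any R1, R2 with R2/(R1+R2) = 0.355 and R1‖R2 ≤ 919 Ω will meet the spec.)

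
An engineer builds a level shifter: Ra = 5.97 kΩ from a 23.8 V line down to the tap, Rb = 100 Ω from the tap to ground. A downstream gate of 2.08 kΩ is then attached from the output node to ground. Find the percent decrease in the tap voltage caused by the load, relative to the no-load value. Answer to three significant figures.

4.51 %

The divider's output (Thévenin) resistance is Ra‖Rb = 98.35 Ω.
Fractional drop under load = R_th/(R_th + R_L) = 98.35 / (98.35 + 2080) = 0.04515.
So the output falls by 4.51 %.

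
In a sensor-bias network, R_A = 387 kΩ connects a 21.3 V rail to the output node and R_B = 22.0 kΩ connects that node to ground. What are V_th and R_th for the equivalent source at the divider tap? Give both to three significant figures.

V_th = 1.15 V, R_th = 20.8 kΩ

V_th is the open-circuit tap voltage: 21.3 × 22.0/(387 + 22.0) = 1.15 V.
With the supply zeroed, R_A and R_B appear in parallel from the tap: R_th = R_A‖R_B = (387 × 22.0)/409.0 = 20.8 kΩ.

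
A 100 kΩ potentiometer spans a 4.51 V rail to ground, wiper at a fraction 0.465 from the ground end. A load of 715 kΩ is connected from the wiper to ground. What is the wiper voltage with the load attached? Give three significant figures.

V ≈ 2.03 V

The wiper splits the pot into (1−α)R = 53.50 kΩ above and αR = 46.50 kΩ below.
Lower section ‖ load = 43.66 kΩ.
V_wiper = 4.51 × 43.66/(53.50 + 43.66) = 2.03 V.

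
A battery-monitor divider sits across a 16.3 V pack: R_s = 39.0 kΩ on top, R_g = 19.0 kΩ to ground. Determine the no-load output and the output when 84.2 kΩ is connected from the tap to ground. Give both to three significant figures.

Unloaded: 5.34 V; loaded: 4.64 V

Open-circuit: V = 16.3 × 19.0/(39.0 + 19.0) = 5.34 V.
With the load, R_g becomes R_g‖R_L = 15.50 kΩ, so V = 16.3 × 15.50/54.50 = 4.64 V.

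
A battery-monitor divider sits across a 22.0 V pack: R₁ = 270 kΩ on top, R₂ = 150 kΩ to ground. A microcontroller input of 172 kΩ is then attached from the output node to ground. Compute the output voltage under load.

The load sits in parallel with R₂: R₂‖R_L = (150 × 172) / (150 + 172) = 80.12 kΩ.
V_out = 22.0 × 80.12 / (270 + 80.12) = 22.0 × 80.12/350.1 = 5.03 V.
(Unloaded it would have been 7.86 V.)

V_out ≈ 5.03 V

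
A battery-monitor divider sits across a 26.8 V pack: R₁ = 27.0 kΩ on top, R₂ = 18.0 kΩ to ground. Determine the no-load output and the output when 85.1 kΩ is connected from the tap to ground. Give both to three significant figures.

Unloaded: 10.7 V; loaded: 9.51 V

Open-circuit: V = 26.8 × 18.0/(27.0 + 18.0) = 10.7 V.
With the load, R₂ becomes R₂‖R_L = 14.86 kΩ, so V = 26.8 × 14.86/41.86 = 9.51 V.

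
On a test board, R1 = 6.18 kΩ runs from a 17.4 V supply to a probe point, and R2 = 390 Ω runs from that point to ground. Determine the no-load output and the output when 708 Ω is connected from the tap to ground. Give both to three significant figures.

Unloaded: 1.03 V; loaded: 0.680 V

Open-circuit: V = 17.4 × 390/(6180 + 390) = 1.03 V.
With the load, R2 becomes R2‖R_L = 251.5 Ω, so V = 17.4 × 251.5/6431 = 0.680 V.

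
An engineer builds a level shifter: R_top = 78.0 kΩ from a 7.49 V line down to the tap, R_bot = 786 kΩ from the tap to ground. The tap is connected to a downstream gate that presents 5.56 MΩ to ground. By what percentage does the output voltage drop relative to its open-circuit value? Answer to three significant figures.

The divider's output (Thévenin) resistance is R_top‖R_bot = 70.96 kΩ.
Fractional drop under load = R_th/(R_th + R_L) = 70.96 / (70.96 + 5560) = 0.01260.
So the output falls by 1.26 %.

1.26 %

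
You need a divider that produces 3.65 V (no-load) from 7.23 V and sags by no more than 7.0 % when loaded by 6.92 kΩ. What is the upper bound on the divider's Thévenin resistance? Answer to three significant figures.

R_th ≤ 521 Ω

Loading drop = R_th/(R_th + R_L) ≤ 0.0700, so R_th ≤ R_L · ε/(1−ε) = 6.92 kΩ × 0.0700/0.9300 = 521 Ω.
(Any R1, R2 with R2/(R1+R2) = 0.505 and R1‖R2 ≤ 521 Ω will meet the spec.)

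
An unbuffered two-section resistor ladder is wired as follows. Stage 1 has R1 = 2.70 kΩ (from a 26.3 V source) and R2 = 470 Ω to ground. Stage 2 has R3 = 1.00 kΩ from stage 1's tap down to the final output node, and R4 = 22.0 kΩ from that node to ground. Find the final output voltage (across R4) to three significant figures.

V_out ≈ 3.67 V

Stage 2 presents R3+R4 = 23000 Ω as a load on stage 1's tap.
Stage 1's lower leg becomes R2‖(R3+R4) = 460.6 Ω, so V_mid = 26.3 × 460.6/3161 = 3.833 V.
Stage 2 is itself unloaded: V_out = V_mid × R4/(R3+R4) = 3.833 × 22000/23000 = 3.67 V.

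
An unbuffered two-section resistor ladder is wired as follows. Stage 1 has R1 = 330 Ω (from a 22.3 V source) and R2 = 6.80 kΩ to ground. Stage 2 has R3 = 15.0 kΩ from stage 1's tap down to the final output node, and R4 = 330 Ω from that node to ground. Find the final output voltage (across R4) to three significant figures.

Stage 2 presents R3+R4 = 15330 Ω as a load on stage 1's tap.
Stage 1's lower leg becomes R2‖(R3+R4) = 4711 Ω, so V_mid = 22.3 × 4711/5041 = 20.84 V.
Stage 2 is itself unloaded: V_out = V_mid × R4/(R3+R4) = 20.84 × 330/15330 = 0.449 V.

V_out ≈ 0.449 V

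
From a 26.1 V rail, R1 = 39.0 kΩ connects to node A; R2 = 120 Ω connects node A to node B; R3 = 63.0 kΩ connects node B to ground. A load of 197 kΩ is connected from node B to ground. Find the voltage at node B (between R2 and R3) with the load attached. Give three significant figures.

V ≈ 14.3 V

At node B, R3 is in parallel with the load: R3‖R_L = 47730 Ω.
Below node A the resistance is R2 + (R3‖R_L) = 47850 Ω, so V_A = 26.1 × 47850/86850 = 14.38 V.
Then V_B = V_A × (R3‖R_L)/(R2 + R3‖R_L) = 14.38 × 47730/47850 = 14.3 V.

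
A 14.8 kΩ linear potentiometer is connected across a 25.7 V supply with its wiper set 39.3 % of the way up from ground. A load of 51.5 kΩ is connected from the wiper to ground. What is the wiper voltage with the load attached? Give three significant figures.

The wiper splits the pot into (1−α)R = 8.984 kΩ above and αR = 5.816 kΩ below.
Lower section ‖ load = 5.226 kΩ.
V_wiper = 25.7 × 5.226/(8.984 + 5.226) = 9.45 V.

V ≈ 9.45 V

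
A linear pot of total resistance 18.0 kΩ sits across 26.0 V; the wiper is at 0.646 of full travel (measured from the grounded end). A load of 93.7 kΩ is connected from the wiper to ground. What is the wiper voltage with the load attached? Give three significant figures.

The wiper splits the pot into (1−α)R = 6.372 kΩ above and αR = 11.63 kΩ below.
Lower section ‖ load = 10.34 kΩ.
V_wiper = 26.0 × 10.34/(6.372 + 10.34) = 16.1 V.

V ≈ 16.1 V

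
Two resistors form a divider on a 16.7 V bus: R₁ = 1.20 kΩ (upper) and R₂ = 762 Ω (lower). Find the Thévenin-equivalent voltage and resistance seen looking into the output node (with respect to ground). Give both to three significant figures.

V_th is the open-circuit tap voltage: 16.7 × 762/(1200 + 762) = 6.49 V.
With the supply zeroed, R₁ and R₂ appear in parallel from the tap: R_th = R₁‖R₂ = (1200 × 762)/1962 = 466 Ω.

V_th = 6.49 V, R_th = 466 Ω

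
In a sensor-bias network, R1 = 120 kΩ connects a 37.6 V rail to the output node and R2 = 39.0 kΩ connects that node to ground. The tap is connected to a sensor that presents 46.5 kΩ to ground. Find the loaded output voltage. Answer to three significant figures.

The load sits in parallel with R2: R2‖R_L = (39.0 × 46.5) / (39.0 + 46.5) = 21.21 kΩ.
V_out = 37.6 × 21.21 / (120 + 21.21) = 37.6 × 21.21/141.2 = 5.65 V.

V_out ≈ 5.65 V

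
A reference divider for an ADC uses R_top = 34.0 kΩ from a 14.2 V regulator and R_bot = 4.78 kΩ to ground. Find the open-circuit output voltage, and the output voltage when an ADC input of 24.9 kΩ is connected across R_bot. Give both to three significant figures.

Open-circuit: V = 14.2 × 4.78/(34.0 + 4.78) = 1.75 V.
With the load, R_bot becomes R_bot‖R_L = 4.010 kΩ, so V = 14.2 × 4.010/38.01 = 1.50 V.

Unloaded: 1.75 V; loaded: 1.50 V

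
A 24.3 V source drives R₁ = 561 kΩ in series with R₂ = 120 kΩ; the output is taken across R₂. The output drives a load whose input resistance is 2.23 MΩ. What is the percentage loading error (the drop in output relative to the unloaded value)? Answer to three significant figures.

The divider's output (Thévenin) resistance is R₁‖R₂ = 98.85 kΩ.
Fractional drop under load = R_th/(R_th + R_L) = 98.85 / (98.85 + 2230) = 0.04245.
So the output falls by 4.24 %.

4.24 %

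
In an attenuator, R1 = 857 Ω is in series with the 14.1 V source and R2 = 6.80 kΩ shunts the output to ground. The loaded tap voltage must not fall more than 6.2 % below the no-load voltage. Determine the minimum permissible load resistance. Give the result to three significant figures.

Output resistance R_th = R1‖R2 = (857 × 6800)/7657 = 761.1 Ω.
The fractional drop is R_th/(R_th + R_L); requiring this ≤ 0.0620 gives R_L ≥ R_th(1/0.0620 − 1) = 761.1 × 15.13 = 11.5 kΩ.

R_L(min) ≈ 11.5 kΩ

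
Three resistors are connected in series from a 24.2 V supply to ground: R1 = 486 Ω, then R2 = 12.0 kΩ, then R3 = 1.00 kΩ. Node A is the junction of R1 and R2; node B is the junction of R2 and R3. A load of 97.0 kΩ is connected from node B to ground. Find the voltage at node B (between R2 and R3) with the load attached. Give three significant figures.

At node B, R3 is in parallel with the load: R3‖R_L = 989.8 Ω.
Below node A the resistance is R2 + (R3‖R_L) = 12990 Ω, so V_A = 24.2 × 12990/13480 = 23.33 V.
Then V_B = V_A × (R3‖R_L)/(R2 + R3‖R_L) = 23.33 × 989.8/12990 = 1.78 V.

V ≈ 1.78 V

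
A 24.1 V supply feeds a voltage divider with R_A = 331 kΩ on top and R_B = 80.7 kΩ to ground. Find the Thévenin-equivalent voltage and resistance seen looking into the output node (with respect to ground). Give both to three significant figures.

V_th = 4.72 V, R_th = 64.9 kΩ

V_th is the open-circuit tap voltage: 24.1 × 80.7/(331 + 80.7) = 4.72 V.
With the supply zeroed, R_A and R_B appear in parallel from the tap: R_th = R_A‖R_B = (331 × 80.7)/411.7 = 64.9 kΩ.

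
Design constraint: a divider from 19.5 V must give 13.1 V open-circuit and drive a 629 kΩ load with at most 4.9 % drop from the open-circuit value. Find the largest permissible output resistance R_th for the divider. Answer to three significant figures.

R_th ≤ 32.4 kΩ

Loading drop = R_th/(R_th + R_L) ≤ 0.0490, so R_th ≤ R_L · ε/(1−ε) = 629 kΩ × 0.0490/0.9510 = 32.4 kΩ.
(Any R1, R2 with R2/(R1+R2) = 0.672 and R1‖R2 ≤ 32.4 kΩ will meet the spec.)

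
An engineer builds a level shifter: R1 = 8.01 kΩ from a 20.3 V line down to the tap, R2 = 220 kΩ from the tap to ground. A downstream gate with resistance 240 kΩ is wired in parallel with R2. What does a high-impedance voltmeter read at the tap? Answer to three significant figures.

V_out ≈ 19.0 V

The load sits in parallel with R2: R2‖R_L = (220 × 240) / (220 + 240) = 114.8 kΩ.
V_out = 20.3 × 114.8 / (8.01 + 114.8) = 20.3 × 114.8/122.8 = 19.0 V.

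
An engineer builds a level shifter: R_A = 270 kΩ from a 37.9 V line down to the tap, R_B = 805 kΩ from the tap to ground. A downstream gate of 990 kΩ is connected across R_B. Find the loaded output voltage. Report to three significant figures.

The load sits in parallel with R_B: R_B‖R_L = (805 × 990) / (805 + 990) = 444.0 kΩ.
V_out = 37.9 × 444.0 / (270 + 444.0) = 37.9 × 444.0/714.0 = 23.6 V.

V_out ≈ 23.6 V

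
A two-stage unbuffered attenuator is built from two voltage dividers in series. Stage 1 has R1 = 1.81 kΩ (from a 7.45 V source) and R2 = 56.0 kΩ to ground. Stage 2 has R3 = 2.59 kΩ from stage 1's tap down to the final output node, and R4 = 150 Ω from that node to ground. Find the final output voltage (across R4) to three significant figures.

Stage 2 presents R3+R4 = 2740 Ω as a load on stage 1's tap.
Stage 1's lower leg becomes R2‖(R3+R4) = 2612 Ω, so V_mid = 7.45 × 2612/4422 = 4.401 V.
Stage 2 is itself unloaded: V_out = V_mid × R4/(R3+R4) = 4.401 × 150/2740 = 0.241 V.

V_out ≈ 0.241 V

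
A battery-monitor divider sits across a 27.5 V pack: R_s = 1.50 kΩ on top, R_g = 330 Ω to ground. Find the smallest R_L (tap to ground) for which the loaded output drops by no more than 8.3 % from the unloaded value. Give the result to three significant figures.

Output resistance R_th = R_s‖R_g = (1500 × 330)/1830 = 270.5 Ω.
The fractional drop is R_th/(R_th + R_L); requiring this ≤ 0.0830 gives R_L ≥ R_th(1/0.0830 − 1) = 270.5 × 11.05 = 2.99 kΩ.

R_L(min) ≈ 2.99 kΩ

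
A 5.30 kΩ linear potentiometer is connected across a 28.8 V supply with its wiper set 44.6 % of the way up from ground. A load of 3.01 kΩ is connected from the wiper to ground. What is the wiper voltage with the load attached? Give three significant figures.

The wiper splits the pot into (1−α)R = 2.936 kΩ above and αR = 2.364 kΩ below.
Lower section ‖ load = 1.324 kΩ.
V_wiper = 28.8 × 1.324/(2.936 + 1.324) = 8.95 V.

V ≈ 8.95 V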